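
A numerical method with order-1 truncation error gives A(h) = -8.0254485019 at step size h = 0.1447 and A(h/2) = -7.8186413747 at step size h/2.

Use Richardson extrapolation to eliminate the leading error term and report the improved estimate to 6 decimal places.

-7.611834

Method order is 1; weight 2^1 = 2.
A(h/2) − A(h) = -7.8186413747 − (-8.0254485019) = 0.2068071272
Correction (A(h/2) − A(h))/(2 − 1) = 0.2068071272/1 = 0.2068071272
R = -7.8186413747 + 0.2068071272 = -7.6118342475
Gap between inputs: 2.068e-01; correction applied: +0.2068071272.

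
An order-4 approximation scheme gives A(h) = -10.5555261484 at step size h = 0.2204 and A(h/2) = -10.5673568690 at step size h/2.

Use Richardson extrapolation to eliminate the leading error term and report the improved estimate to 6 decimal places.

-10.568146

r = 4: numerator weight 16, denominator 15.
2^4·A(h/2) = -169.0777099040; minus A(h) gives -158.5221837556.
Divide by 2^4 − 1 = 15.
Extrapolated: (-158.5221837556) / 15 = -10.5681455837
Correction |R − A(h/2)| = 7.887e-04; gap |A(h/2) − A(h)| = 1.183e-02.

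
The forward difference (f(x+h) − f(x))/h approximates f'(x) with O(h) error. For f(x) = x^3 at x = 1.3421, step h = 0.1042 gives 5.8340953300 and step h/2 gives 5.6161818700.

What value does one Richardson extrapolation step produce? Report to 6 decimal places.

r = 1, so 2^r = 2.
2*5.6161818700 = 11.2323637400; subtract 5.8340953300 → 5.3982684100
Divide by 2^1 − 1 = 1.
Extrapolated: 5.3982684100 / 1 = 5.3982684100

5.398268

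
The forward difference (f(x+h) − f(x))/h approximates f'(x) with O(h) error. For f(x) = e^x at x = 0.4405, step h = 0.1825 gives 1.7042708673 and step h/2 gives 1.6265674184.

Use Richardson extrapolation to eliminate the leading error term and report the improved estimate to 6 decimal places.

Method order is 1; weight 2^1 = 2.
A(h/2) − A(h) = 1.6265674184 − 1.7042708673 = -0.0777034489
Divide by 2^1 − 1 = 1: (-0.0777034489)/1 = -0.0777034489
R = A(h/2) + (A(h/2) − A(h))/1 = 1.6265674184 − 0.0777034489 = 1.5488639695
Shift from A(h/2): −0.0777034489.

1.548864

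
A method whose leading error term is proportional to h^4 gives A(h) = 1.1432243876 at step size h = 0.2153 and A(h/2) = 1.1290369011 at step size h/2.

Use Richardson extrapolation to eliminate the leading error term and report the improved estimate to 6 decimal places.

Method order is 4; weight 2^4 = 16.
Numerator 16*A(h/2) − A(h) = 16*1.1290369011 − 1.1432243876 = 16.9213660300
Denominator 16 − 1 = 15.
So the Richardson estimate is 1.1280910687.
Correction |R − A(h/2)| = 9.458e-04; gap |A(h/2) − A(h)| = 1.419e-02.

1.128091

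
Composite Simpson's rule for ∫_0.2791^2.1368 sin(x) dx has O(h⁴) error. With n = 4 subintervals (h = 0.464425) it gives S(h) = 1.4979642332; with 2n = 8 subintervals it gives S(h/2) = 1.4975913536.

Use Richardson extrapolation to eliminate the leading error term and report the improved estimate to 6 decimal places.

Order 4 gives 2^r = 16 and 2^r − 1 = 15.
Numerator 16 × A(h/2) − A(h) = 16 × 1.4975913536 − 1.4979642332 = 22.4634974244
(16 × 1.4975913536 − 1.4979642332)/(16 − 1) = 1.4975664950

1.497566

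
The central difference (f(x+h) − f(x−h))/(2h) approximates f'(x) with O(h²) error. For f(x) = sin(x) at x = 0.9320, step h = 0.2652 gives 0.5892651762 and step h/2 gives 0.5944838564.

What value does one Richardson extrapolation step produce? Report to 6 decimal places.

r = 2: numerator weight 4, denominator 3.
4·0.5944838564 = 2.3779354256; 2.3779354256 − 0.5892651762 = 1.7886702494
Divide by 2^2 − 1 = 3.
R = 1.7886702494/3 = 0.5962234165

0.596223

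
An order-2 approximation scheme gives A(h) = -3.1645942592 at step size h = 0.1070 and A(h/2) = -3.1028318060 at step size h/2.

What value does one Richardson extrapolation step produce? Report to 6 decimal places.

-3.082244

r = 2, so 2^r = 4.
Difference of the inputs: -3.1028318060 − (-3.1645942592) = 0.0617624532
Divide by 2^2 − 1 = 3: 0.0617624532/3 = 0.0205874844
R = A(h/2) + (A(h/2) − A(h))/3 = -3.1028318060 + 0.0205874844 = -3.0822443216
Gap between inputs: 6.176e-02; correction applied: +0.0205874844.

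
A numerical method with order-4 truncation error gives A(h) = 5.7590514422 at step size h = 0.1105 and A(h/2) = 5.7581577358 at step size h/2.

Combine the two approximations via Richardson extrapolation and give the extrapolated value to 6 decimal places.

r = 4, so 2^r = 16.
Difference of the inputs: 5.7581577358 − 5.7590514422 = -0.0008937064
Correction (A(h/2) − A(h))/(16 − 1) = (-0.0008937064)/15 = -0.0000595804
R = 5.7581577358 − 0.0000595804 = 5.7580981554

5.758098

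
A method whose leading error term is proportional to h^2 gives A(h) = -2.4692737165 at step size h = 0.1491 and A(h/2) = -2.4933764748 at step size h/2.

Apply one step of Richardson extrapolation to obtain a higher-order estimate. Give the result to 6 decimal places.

Error is O(h^2); halving h shrinks it by 2^2 = 4.
A(h/2) − A(h) = -2.4933764748 − (-2.4692737165) = -0.0241027583
Divide by 2^2 − 1 = 3: (-0.0241027583)/3 = -0.0080342528
R = A(h/2) + (A(h/2) − A(h))/3 = -2.4933764748 − 0.0080342528 = -2.5014107276

-2.501411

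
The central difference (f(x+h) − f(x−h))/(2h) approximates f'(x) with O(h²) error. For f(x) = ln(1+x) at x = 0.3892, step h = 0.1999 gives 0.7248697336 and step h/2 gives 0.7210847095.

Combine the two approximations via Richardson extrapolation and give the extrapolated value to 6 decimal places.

0.719823

r = 2, so 2^r = 4.
4*0.7210847095 = 2.8843388380; 2.8843388380 − 0.7248697336 = 2.1594691044
Extrapolated: 2.1594691044 / 3 = 0.7198230348
Gap between inputs: 3.785e-03; correction applied: −0.0012616747.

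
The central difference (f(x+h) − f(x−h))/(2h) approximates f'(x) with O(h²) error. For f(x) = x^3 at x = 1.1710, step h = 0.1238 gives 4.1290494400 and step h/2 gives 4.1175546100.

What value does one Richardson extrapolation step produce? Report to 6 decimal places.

r = 2: numerator weight 4, denominator 3.
Numerator 4*A(h/2) − A(h) = 4*4.1175546100 − 4.1290494400 = 12.3411690000
Divide by 2^2 − 1 = 3.
12.3411690000 ÷ 3 = 4.1137230000

4.113723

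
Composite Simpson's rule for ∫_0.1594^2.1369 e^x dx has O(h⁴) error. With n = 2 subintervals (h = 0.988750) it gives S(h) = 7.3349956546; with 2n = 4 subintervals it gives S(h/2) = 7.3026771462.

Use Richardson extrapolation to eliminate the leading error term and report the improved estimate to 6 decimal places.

7.300523

Leading term ∝ h^4; use weight 16 = 2^4.
16 × 7.3026771462 − 7.3349956546 = 109.5078386846
Extrapolated: 109.5078386846 / 15 = 7.3005225790
Gap between inputs: 3.232e-02; correction applied: −0.0021545672.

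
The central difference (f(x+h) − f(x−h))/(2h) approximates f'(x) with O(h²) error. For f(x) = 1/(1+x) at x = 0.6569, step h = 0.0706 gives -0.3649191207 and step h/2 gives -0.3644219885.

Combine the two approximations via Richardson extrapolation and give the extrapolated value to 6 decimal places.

-0.364256

Method order is 2; weight 2^2 = 4.
4*(-0.3644219885) = -1.4576879540; subtract (-0.3649191207) → -1.0927688333
Denominator 4 − 1 = 3.
(-1.0927688333) ÷ 3 = -0.3642562778
Shift from A(h/2): +0.0001657107.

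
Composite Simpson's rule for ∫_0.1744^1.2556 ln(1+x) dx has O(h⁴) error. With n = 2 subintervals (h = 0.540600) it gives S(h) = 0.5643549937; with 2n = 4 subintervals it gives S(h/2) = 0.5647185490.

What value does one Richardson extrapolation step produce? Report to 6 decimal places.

r = 4: numerator weight 16, denominator 15.
Weighted: 9.0354967840 − 0.5643549937 = 8.4711417903
Denominator 16 − 1 = 15.
Result: 0.5647427860
Shift from A(h/2): +0.0000242370.

0.564743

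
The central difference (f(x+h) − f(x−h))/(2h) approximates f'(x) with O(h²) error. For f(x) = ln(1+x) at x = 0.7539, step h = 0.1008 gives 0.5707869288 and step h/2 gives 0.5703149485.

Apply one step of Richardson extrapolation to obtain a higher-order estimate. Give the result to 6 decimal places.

r = 2, so 2^r = 4.
4 × 0.5703149485 = 2.2812597940; 2.2812597940 − 0.5707869288 = 1.7104728652
1.7104728652 ÷ 3 = 0.5701576217

0.570158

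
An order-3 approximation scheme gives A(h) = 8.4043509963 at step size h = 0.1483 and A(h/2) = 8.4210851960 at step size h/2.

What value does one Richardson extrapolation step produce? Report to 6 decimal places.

r = 3: numerator weight 8, denominator 7.
A(h/2) − A(h) = 8.4210851960 − 8.4043509963 = 0.0167341997
Divide by 2^3 − 1 = 7: 0.0167341997/7 = 0.0023906000
R = 8.4210851960 + 0.0023906000 = 8.4234757960

8.423476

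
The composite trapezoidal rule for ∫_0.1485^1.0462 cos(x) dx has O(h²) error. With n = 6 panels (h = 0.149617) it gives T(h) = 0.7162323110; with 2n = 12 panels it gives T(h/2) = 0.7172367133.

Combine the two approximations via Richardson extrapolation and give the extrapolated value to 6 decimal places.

r = 2: numerator weight 4, denominator 3.
Difference of the inputs: 0.7172367133 − 0.7162323110 = 0.0010044023
Correction (A(h/2) − A(h))/(4 − 1) = 0.0010044023/3 = 0.0003348008
R = 0.7172367133 + 0.0003348008 = 0.7175715141
Shift from A(h/2): +0.0003348008.

0.717572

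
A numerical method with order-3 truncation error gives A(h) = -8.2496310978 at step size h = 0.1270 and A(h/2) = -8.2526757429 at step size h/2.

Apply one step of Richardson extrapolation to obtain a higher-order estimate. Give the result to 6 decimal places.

-8.253111

Leading term ∝ h^3; use weight 8 = 2^3.
8 × (-8.2526757429) = -66.0214059432; subtract (-8.2496310978) → -57.7717748454
(8 × (-8.2526757429) − (-8.2496310978))/(8 − 1) = -8.2531106922
Gap between inputs: 3.045e-03; correction applied: −0.0004349493.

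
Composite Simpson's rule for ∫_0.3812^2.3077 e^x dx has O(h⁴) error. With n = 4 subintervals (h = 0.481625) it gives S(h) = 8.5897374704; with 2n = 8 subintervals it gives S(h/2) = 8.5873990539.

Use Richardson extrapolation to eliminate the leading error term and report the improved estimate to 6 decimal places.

8.587243

Leading term ∝ h^4; use weight 16 = 2^4.
Weighted: 137.3983848624 − 8.5897374704 = 128.8086473920
Divide by 2^4 − 1 = 15.
128.8086473920 ÷ 15 = 8.5872431595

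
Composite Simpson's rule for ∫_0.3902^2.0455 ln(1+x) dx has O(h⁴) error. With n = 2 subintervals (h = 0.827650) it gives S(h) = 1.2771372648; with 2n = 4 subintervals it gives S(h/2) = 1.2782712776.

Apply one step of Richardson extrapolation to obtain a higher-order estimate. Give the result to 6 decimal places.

1.278347

r = 4, so 2^r = 16.
16 × 1.2782712776 = 20.4523404416; 20.4523404416 − 1.2771372648 = 19.1752031768
Denominator 16 − 1 = 15.
19.1752031768 ÷ 15 = 1.2783468785
Gap between inputs: 1.134e-03; correction applied: +0.0000756009.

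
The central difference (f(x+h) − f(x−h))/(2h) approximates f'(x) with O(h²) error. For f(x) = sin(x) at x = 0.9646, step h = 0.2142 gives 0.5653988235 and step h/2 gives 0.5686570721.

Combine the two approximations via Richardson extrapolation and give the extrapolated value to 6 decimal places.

r = 2: numerator weight 4, denominator 3.
Numerator 4*A(h/2) − A(h) = 4*0.5686570721 − 0.5653988235 = 1.7092294649
Divide by 2^2 − 1 = 3.
(4*0.5686570721 − 0.5653988235)/(4 − 1) = 0.5697431550
Shift from A(h/2): +0.0010860829.

0.569743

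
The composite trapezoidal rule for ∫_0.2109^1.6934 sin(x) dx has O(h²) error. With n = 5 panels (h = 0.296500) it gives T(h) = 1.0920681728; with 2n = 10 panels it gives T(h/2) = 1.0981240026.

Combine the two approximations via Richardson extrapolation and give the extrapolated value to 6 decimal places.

r = 2, so 2^r = 4.
4·1.0981240026 = 4.3924960104; subtract 1.0920681728 → 3.3004278376
3.3004278376 ÷ 3 = 1.1001426125

1.100143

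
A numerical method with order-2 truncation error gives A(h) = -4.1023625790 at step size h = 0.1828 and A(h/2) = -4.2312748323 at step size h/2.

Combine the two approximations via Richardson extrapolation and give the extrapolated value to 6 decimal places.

-4.274246

Leading term ∝ h^2; use weight 4 = 2^2.
Difference of the inputs: -4.2312748323 − (-4.1023625790) = -0.1289122533
Divide by 2^2 − 1 = 3: (-0.1289122533)/3 = -0.0429707511
R = A(h/2) + (A(h/2) − A(h))/3 = -4.2312748323 − 0.0429707511 = -4.2742455834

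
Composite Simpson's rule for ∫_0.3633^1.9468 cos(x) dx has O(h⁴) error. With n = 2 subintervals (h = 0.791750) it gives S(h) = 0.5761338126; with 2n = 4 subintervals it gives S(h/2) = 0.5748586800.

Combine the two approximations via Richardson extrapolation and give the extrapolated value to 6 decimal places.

0.574774

With r = 4 the leading error scales as h^4, so the weight is 2^4 = 16.
Numerator 16·A(h/2) − A(h) = 16·0.5748586800 − 0.5761338126 = 8.6216050674
Divide by 2^4 − 1 = 15.
Extrapolated: 8.6216050674 / 15 = 0.5747736712
Gap between inputs: 1.275e-03; correction applied: −0.0000850088.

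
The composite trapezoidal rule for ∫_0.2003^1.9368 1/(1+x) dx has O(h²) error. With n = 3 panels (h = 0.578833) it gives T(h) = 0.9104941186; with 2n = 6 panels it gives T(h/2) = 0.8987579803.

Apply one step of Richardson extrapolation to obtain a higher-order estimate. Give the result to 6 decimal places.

r = 2: numerator weight 4, denominator 3.
Weighted: 3.5950319212 − 0.9104941186 = 2.6845378026
Extrapolated: 2.6845378026 / 3 = 0.8948459342

0.894846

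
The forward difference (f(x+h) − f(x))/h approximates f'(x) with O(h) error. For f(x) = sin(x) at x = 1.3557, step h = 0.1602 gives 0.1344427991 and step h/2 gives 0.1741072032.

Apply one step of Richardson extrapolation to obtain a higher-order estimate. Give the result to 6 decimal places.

With r = 1 the leading error scales as h^1, so the weight is 2^1 = 2.
2·0.1741072032 = 0.3482144064; subtract 0.1344427991 → 0.2137716073
R = 0.2137716073/1 = 0.2137716073

0.213772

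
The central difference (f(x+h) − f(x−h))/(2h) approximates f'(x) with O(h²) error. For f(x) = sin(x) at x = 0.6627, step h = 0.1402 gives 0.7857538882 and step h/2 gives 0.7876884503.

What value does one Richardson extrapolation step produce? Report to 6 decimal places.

0.788333

Leading term ∝ h^2; use weight 4 = 2^2.
Numerator 4*A(h/2) − A(h) = 4*0.7876884503 − 0.7857538882 = 2.3649999130
(4*0.7876884503 − 0.7857538882)/(4 − 1) = 0.7883333043
Gap between inputs: 1.935e-03; correction applied: +0.0006448540.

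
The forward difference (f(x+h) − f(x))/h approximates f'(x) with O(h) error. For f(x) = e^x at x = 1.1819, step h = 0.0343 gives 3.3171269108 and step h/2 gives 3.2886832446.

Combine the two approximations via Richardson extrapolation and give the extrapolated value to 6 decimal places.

3.260240

r = 1: numerator weight 2, denominator 1.
Difference of the inputs: 3.2886832446 − 3.3171269108 = -0.0284436662
Correction (A(h/2) − A(h))/(2 − 1) = (-0.0284436662)/1 = -0.0284436662
R = A(h/2) + (A(h/2) − A(h))/1 = 3.2886832446 − 0.0284436662 = 3.2602395784
Correction |R − A(h/2)| = 2.844e-02; gap |A(h/2) − A(h)| = 2.844e-02.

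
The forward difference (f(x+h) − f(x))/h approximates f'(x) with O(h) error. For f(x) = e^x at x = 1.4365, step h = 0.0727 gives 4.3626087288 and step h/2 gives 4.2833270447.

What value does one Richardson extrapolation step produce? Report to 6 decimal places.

4.204045

r = 1, so 2^r = 2.
Weighted: 8.5666540894 − 4.3626087288 = 4.2040453606
Divide by 2^1 − 1 = 1.
Extrapolated: 4.2040453606 / 1 = 4.2040453606
Shift from A(h/2): −0.0792816841.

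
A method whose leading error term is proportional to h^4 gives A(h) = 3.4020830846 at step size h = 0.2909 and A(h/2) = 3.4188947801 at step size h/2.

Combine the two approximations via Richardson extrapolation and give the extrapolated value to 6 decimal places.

With r = 4 the leading error scales as h^4, so the weight is 2^4 = 16.
Numerator 16×A(h/2) − A(h) = 16×3.4188947801 − 3.4020830846 = 51.3002333970
Divide by 2^4 − 1 = 15.
51.3002333970 ÷ 15 = 3.4200155598

3.420016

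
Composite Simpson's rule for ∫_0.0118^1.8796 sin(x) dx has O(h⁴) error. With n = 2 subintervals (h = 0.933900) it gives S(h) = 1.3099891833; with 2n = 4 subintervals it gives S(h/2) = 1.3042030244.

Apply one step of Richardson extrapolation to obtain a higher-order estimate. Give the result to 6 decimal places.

Error is O(h^4); halving h shrinks it by 2^4 = 16.
A(h/2) − A(h) = 1.3042030244 − 1.3099891833 = -0.0057861589
Divide by 2^4 − 1 = 15: (-0.0057861589)/15 = -0.0003857439
R = A(h/2) + (A(h/2) − A(h))/15 = 1.3042030244 − 0.0003857439 = 1.3038172805

1.303817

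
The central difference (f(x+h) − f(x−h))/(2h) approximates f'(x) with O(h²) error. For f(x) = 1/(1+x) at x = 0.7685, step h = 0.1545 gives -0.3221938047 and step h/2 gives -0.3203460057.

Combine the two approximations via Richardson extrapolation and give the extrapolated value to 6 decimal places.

-0.319730

Order 2 gives 2^r = 4 and 2^r − 1 = 3.
Numerator 4*A(h/2) − A(h) = 4*(-0.3203460057) − (-0.3221938047) = -0.9591902181
Divide by 2^2 − 1 = 3.
(-0.9591902181) ÷ 3 = -0.3197300727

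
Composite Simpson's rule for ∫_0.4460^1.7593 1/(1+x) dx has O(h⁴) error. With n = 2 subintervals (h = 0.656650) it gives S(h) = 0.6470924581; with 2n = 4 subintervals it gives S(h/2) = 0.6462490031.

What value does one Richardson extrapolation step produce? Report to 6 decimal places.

0.646193

r = 4: numerator weight 16, denominator 15.
16 × 0.6462490031 = 10.3399840496; subtract 0.6470924581 → 9.6928915915
Denominator 16 − 1 = 15.
Extrapolated: 9.6928915915 / 15 = 0.6461927728
Correction |R − A(h/2)| = 5.623e-05; gap |A(h/2) − A(h)| = 8.435e-04.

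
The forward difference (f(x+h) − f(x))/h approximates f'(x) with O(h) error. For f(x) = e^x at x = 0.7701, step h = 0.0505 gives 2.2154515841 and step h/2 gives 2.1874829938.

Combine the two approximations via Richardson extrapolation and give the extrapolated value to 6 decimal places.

2.159514

The method has order 1: 2^1 = 2.
Numerator 2·A(h/2) − A(h) = 2·2.1874829938 − 2.2154515841 = 2.1595144035
Extrapolated: 2.1595144035 / 1 = 2.1595144035
Gap between inputs: 2.797e-02; correction applied: −0.0279685903.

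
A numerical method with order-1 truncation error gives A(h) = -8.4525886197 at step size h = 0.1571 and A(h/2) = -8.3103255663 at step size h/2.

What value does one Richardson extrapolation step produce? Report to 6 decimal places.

Leading term ∝ h^1; use weight 2 = 2^1.
2^1·A(h/2) = -16.6206511326; minus A(h) gives -8.1680625129.
(2·(-8.3103255663) − (-8.4525886197))/(2 − 1) = -8.1680625129

-8.168063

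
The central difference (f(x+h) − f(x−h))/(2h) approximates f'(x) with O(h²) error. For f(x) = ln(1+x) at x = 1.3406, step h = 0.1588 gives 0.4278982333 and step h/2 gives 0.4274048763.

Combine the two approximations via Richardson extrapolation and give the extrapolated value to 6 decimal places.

Order 2 gives 2^r = 4 and 2^r − 1 = 3.
Top: 4(0.4274048763) − (0.4278982333) = 1.2817212719
Divide by 2^2 − 1 = 3.
R = 1.2817212719/3 = 0.4272404240

0.427240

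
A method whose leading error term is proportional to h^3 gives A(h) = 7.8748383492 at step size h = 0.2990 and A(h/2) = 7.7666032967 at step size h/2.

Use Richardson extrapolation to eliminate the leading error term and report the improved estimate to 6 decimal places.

Leading term ∝ h^3; use weight 8 = 2^3.
8*7.7666032967 − 7.8748383492 = 54.2579880244
Divide by 2^3 − 1 = 7.
(8*7.7666032967 − 7.8748383492)/(8 − 1) = 7.7511411463

7.751141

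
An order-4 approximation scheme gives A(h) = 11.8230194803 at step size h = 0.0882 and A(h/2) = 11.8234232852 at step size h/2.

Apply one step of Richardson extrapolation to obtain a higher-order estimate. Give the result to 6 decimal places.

With r = 4 the leading error scales as h^4, so the weight is 2^4 = 16.
2^4·A(h/2) = 189.1747725632; minus A(h) gives 177.3517530829.
Denominator 16 − 1 = 15.
Result: 11.8234502055

11.823450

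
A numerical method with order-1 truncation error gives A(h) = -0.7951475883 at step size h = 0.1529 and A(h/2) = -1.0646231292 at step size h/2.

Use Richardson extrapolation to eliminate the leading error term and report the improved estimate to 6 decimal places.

r = 1: numerator weight 2, denominator 1.
2*(-1.0646231292) = -2.1292462584; subtract (-0.7951475883) → -1.3340986701
Denominator 2 − 1 = 1.
(2*(-1.0646231292) − (-0.7951475883))/(2 − 1) = -1.3340986701

-1.334099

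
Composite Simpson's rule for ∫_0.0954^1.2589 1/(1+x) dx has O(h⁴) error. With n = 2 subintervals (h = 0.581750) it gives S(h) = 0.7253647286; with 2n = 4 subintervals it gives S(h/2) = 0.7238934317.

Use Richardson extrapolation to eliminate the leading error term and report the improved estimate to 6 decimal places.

0.723795

r = 4, so 2^r = 16.
16·0.7238934317 = 11.5822949072; subtract 0.7253647286 → 10.8569301786
Divide by 2^4 − 1 = 15.
Extrapolated: 10.8569301786 / 15 = 0.7237953452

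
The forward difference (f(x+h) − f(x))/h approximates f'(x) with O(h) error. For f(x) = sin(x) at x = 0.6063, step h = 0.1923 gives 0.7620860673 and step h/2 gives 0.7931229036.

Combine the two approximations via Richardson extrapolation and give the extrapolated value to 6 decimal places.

With r = 1 the leading error scales as h^1, so the weight is 2^1 = 2.
2^1·A(h/2) = 1.5862458072; minus A(h) gives 0.8241597399.
Denominator 2 − 1 = 1.
R = 0.8241597399/1 = 0.8241597399
Correction |R − A(h/2)| = 3.104e-02; gap |A(h/2) − A(h)| = 3.104e-02.

0.824160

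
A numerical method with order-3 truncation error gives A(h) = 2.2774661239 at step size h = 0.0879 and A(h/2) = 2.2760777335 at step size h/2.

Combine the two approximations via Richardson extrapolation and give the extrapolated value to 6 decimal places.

2.275879

Error is O(h^3); halving h shrinks it by 2^3 = 8.
Numerator 8 × A(h/2) − A(h) = 8 × 2.2760777335 − 2.2774661239 = 15.9311557441
15.9311557441 ÷ 7 = 2.2758793920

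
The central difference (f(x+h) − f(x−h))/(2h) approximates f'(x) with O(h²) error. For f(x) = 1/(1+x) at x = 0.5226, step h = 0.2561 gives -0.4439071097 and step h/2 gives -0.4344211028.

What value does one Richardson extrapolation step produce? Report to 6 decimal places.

Method order is 2; weight 2^2 = 4.
Weighted: (-1.7376844112) − (-0.4439071097) = -1.2937773015
(-1.2937773015) ÷ 3 = -0.4312591005

-0.431259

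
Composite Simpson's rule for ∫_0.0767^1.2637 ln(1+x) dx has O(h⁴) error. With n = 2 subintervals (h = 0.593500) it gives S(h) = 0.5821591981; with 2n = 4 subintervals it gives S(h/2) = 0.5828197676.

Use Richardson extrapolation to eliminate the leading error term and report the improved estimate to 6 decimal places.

The method has order 4: 2^4 = 16.
A(h/2) − A(h) = 0.5828197676 − 0.5821591981 = 0.0006605695
Correction (A(h/2) − A(h))/(16 − 1) = 0.0006605695/15 = 0.0000440380
R = 0.5828197676 + 0.0000440380 = 0.5828638056
Correction |R − A(h/2)| = 4.404e-05; gap |A(h/2) − A(h)| = 6.606e-04.

0.582864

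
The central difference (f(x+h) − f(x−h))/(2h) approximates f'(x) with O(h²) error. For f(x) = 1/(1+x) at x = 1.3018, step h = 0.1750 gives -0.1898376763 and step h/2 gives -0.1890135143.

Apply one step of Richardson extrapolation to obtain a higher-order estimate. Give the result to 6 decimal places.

Order 2 gives 2^r = 4 and 2^r − 1 = 3.
Top: 4(-0.1890135143) − (-0.1898376763) = -0.5662163809
Extrapolated: (-0.5662163809) / 3 = -0.1887387936
Shift from A(h/2): +0.0002747207.

-0.188739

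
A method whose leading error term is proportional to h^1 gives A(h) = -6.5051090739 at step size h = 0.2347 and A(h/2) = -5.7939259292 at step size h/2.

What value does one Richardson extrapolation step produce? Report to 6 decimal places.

r = 1: numerator weight 2, denominator 1.
Numerator 2 × A(h/2) − A(h) = 2 × (-5.7939259292) − (-6.5051090739) = -5.0827427845
Extrapolated: (-5.0827427845) / 1 = -5.0827427845

-5.082743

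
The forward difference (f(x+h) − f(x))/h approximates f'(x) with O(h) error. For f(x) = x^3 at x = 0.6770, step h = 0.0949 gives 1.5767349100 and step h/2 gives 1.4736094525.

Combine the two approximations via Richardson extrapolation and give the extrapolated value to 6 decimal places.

r = 1: numerator weight 2, denominator 1.
2^1 × A(h/2) = 2.9472189050; minus A(h) gives 1.3704839950.
1.3704839950 ÷ 1 = 1.3704839950
Correction |R − A(h/2)| = 1.031e-01; gap |A(h/2) − A(h)| = 1.031e-01.

1.370484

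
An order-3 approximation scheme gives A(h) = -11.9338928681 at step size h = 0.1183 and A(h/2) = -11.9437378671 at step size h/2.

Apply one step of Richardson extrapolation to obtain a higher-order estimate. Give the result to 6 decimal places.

Method order is 3; weight 2^3 = 8.
Weighted: (-95.5499029368) − (-11.9338928681) = -83.6160100687
R = (-83.6160100687)/7 = -11.9451442955

-11.945144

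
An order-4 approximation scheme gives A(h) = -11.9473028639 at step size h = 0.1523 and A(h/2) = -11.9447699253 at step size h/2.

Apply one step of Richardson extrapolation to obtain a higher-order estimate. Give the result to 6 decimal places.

-11.944601

r = 4, so 2^r = 16.
Numerator 16*A(h/2) − A(h) = 16*(-11.9447699253) − (-11.9473028639) = -179.1690159409
(16*(-11.9447699253) − (-11.9473028639))/(16 − 1) = -11.9446010627
Gap between inputs: 2.533e-03; correction applied: +0.0001688626.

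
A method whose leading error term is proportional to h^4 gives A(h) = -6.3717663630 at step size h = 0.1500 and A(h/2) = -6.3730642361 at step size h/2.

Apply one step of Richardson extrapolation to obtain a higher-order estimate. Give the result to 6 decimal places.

-6.373151

The method has order 4: 2^4 = 16.
A(h/2) − A(h) = -6.3730642361 − (-6.3717663630) = -0.0012978731
Divide by 2^4 − 1 = 15: (-0.0012978731)/15 = -0.0000865249
R = A(h/2) + (A(h/2) − A(h))/15 = -6.3730642361 − 0.0000865249 = -6.3731507610
Gap between inputs: 1.298e-03; correction applied: −0.0000865249.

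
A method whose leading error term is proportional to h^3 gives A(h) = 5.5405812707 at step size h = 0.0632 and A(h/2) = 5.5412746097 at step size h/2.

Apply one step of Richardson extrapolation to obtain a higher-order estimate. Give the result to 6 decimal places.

r = 3: numerator weight 8, denominator 7.
Difference of the inputs: 5.5412746097 − 5.5405812707 = 0.0006933390
Correction (A(h/2) − A(h))/(8 − 1) = 0.0006933390/7 = 0.0000990484
R = 5.5412746097 + 0.0000990484 = 5.5413736581

5.541374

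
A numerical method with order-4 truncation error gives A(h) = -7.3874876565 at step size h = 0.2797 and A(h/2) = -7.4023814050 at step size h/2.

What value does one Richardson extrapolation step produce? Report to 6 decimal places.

-7.403374

r = 4, so 2^r = 16.
A(h/2) − A(h) = -7.4023814050 − (-7.3874876565) = -0.0148937485
Correction (A(h/2) − A(h))/(16 − 1) = (-0.0148937485)/15 = -0.0009929166
R = A(h/2) + (A(h/2) − A(h))/15 = -7.4023814050 − 0.0009929166 = -7.4033743216
Correction |R − A(h/2)| = 9.929e-04; gap |A(h/2) − A(h)| = 1.489e-02.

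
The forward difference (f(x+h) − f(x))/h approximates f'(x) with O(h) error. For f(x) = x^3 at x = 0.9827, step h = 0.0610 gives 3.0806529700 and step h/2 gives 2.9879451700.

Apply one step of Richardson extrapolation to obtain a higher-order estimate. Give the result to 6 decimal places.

2.895237

Error is O(h^1); halving h shrinks it by 2^1 = 2.
Top: 2(2.9879451700) − (3.0806529700) = 2.8952373700
(2·2.9879451700 − 3.0806529700)/(2 − 1) = 2.8952373700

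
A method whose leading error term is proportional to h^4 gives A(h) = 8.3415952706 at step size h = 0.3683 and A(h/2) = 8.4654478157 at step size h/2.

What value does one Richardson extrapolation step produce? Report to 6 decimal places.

r = 4, so 2^r = 16.
Difference of the inputs: 8.4654478157 − 8.3415952706 = 0.1238525451
Correction (A(h/2) − A(h))/(16 − 1) = 0.1238525451/15 = 0.0082568363
R = A(h/2) + (A(h/2) − A(h))/15 = 8.4654478157 + 0.0082568363 = 8.4737046520
Gap between inputs: 1.239e-01; correction applied: +0.0082568363.

8.473705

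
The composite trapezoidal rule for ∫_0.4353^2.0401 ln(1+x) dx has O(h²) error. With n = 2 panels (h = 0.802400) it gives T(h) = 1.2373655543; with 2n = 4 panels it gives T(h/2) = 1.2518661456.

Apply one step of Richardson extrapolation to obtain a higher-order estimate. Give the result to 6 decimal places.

1.256700

Leading term ∝ h^2; use weight 4 = 2^2.
4*1.2518661456 = 5.0074645824; 5.0074645824 − 1.2373655543 = 3.7700990281
Denominator 4 − 1 = 3.
Extrapolated: 3.7700990281 / 3 = 1.2566996760
Shift from A(h/2): +0.0048335304.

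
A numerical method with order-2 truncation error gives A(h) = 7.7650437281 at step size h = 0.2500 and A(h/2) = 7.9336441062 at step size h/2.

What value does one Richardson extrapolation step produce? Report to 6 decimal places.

With r = 2 the leading error scales as h^2, so the weight is 2^2 = 4.
4 × 7.9336441062 = 31.7345764248; subtract 7.7650437281 → 23.9695326967
Divide by 2^2 − 1 = 3.
So the Richardson estimate is 7.9898442322.
Gap between inputs: 1.686e-01; correction applied: +0.0562001260.

7.989844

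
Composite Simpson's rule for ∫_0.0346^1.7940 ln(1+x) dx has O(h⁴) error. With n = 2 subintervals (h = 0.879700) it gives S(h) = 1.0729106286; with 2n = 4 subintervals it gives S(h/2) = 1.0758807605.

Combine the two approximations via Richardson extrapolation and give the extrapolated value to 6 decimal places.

Order 4 gives 2^r = 16 and 2^r − 1 = 15.
Top: 16(1.0758807605) − (1.0729106286) = 16.1411815394
R = 16.1411815394/15 = 1.0760787693

1.076079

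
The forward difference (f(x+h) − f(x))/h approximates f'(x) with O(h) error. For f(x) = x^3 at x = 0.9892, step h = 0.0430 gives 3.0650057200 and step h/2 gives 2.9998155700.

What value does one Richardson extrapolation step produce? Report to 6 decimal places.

r = 1, so 2^r = 2.
Top: 2(2.9998155700) − (3.0650057200) = 2.9346254200
Denominator 2 − 1 = 1.
R = 2.9346254200/1 = 2.9346254200

2.934625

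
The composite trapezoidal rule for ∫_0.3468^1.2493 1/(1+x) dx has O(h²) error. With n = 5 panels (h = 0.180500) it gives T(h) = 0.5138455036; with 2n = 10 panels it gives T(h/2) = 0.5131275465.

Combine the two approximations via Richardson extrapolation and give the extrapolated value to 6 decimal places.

0.512888

Order 2 gives 2^r = 4 and 2^r − 1 = 3.
A(h/2) − A(h) = 0.5131275465 − 0.5138455036 = -0.0007179571
Divide by 2^2 − 1 = 3: (-0.0007179571)/3 = -0.0002393190
R = A(h/2) + (A(h/2) − A(h))/3 = 0.5131275465 − 0.0002393190 = 0.5128882275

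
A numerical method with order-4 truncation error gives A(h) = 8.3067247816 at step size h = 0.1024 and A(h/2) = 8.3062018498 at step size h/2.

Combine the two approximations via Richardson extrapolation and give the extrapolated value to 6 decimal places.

8.306167

Error is O(h^4); halving h shrinks it by 2^4 = 16.
16·8.3062018498 = 132.8992295968; 132.8992295968 − 8.3067247816 = 124.5925048152
Extrapolated: 124.5925048152 / 15 = 8.3061669877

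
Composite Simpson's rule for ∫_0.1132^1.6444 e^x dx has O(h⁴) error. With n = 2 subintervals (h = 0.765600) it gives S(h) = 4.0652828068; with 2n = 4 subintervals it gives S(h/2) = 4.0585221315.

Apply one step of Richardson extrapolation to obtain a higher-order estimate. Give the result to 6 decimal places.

4.058071

Error is O(h^4); halving h shrinks it by 2^4 = 16.
Numerator 16 × A(h/2) − A(h) = 16 × 4.0585221315 − 4.0652828068 = 60.8710712972
Denominator 16 − 1 = 15.
(16 × 4.0585221315 − 4.0652828068)/(16 − 1) = 4.0580714198
Shift from A(h/2): −0.0004507117.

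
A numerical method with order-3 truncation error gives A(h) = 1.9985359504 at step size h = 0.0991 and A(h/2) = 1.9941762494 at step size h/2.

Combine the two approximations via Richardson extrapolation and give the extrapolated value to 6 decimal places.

1.993553

Error is O(h^3); halving h shrinks it by 2^3 = 8.
8×1.9941762494 − 1.9985359504 = 13.9548740448
Denominator 8 − 1 = 7.
Result: 1.9935534350
Shift from A(h/2): −0.0006228144.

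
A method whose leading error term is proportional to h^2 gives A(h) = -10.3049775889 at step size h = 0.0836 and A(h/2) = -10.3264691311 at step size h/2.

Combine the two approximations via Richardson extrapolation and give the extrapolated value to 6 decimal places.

-10.333633

r = 2, so 2^r = 4.
Weighted: (-41.3058765244) − (-10.3049775889) = -31.0008989355
Extrapolated: (-31.0008989355) / 3 = -10.3336329785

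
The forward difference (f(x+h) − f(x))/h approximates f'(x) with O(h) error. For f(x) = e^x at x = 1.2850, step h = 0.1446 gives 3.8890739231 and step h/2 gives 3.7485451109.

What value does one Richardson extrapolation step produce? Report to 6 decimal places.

The method has order 1: 2^1 = 2.
2·3.7485451109 − 3.8890739231 = 3.6080162987
Denominator 2 − 1 = 1.
Extrapolated: 3.6080162987 / 1 = 3.6080162987
Gap between inputs: 1.405e-01; correction applied: −0.1405288122.

3.608016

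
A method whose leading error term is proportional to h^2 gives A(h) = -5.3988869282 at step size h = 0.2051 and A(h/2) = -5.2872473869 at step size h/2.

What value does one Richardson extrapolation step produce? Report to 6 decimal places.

-5.250034

r = 2: numerator weight 4, denominator 3.
A(h/2) − A(h) = -5.2872473869 − (-5.3988869282) = 0.1116395413
Divide by 2^2 − 1 = 3: 0.1116395413/3 = 0.0372131804
R = A(h/2) + (A(h/2) − A(h))/3 = -5.2872473869 + 0.0372131804 = -5.2500342065
Gap between inputs: 1.116e-01; correction applied: +0.0372131804.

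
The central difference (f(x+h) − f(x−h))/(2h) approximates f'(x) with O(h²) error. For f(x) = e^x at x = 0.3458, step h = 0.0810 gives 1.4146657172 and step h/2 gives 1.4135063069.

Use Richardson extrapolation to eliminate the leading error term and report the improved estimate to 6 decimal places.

Method order is 2; weight 2^2 = 4.
4 × 1.4135063069 = 5.6540252276; 5.6540252276 − 1.4146657172 = 4.2393595104
Denominator 4 − 1 = 3.
So the Richardson estimate is 1.4131198368.
Shift from A(h/2): −0.0003864701.

1.413120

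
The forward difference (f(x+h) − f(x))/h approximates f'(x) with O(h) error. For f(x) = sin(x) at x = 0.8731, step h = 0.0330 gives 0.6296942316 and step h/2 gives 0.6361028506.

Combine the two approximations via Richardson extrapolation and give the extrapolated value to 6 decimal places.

With r = 1 the leading error scales as h^1, so the weight is 2^1 = 2.
2*0.6361028506 = 1.2722057012; subtract 0.6296942316 → 0.6425114696
R = 0.6425114696/1 = 0.6425114696

0.642511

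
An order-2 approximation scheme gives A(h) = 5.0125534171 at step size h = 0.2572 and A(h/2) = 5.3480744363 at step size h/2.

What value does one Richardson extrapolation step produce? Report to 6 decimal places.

Method order is 2; weight 2^2 = 4.
Weighted: 21.3922977452 − 5.0125534171 = 16.3797443281
R = 16.3797443281/3 = 5.4599147760
Correction |R − A(h/2)| = 1.118e-01; gap |A(h/2) − A(h)| = 3.355e-01.

5.459915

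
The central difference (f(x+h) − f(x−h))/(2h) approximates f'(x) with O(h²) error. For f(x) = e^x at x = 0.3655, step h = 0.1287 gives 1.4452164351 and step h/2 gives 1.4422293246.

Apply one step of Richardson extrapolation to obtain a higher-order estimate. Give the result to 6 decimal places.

r = 2: numerator weight 4, denominator 3.
2^2*A(h/2) = 5.7689172984; minus A(h) gives 4.3237008633.
Denominator 4 − 1 = 3.
So the Richardson estimate is 1.4412336211.

1.441234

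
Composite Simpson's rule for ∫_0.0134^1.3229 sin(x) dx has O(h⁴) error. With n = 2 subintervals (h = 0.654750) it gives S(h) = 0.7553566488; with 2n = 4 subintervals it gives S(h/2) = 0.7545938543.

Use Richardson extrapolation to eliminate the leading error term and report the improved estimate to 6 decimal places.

0.754543

Order 4 gives 2^r = 16 and 2^r − 1 = 15.
Numerator 16 × A(h/2) − A(h) = 16 × 0.7545938543 − 0.7553566488 = 11.3181450200
(16 × 0.7545938543 − 0.7553566488)/(16 − 1) = 0.7545430013
Gap between inputs: 7.628e-04; correction applied: −0.0000508530.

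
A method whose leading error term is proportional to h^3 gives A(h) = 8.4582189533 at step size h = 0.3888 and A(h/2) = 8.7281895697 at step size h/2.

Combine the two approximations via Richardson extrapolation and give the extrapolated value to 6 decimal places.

Error is O(h^3); halving h shrinks it by 2^3 = 8.
Numerator 8*A(h/2) − A(h) = 8*8.7281895697 − 8.4582189533 = 61.3672976043
(8*8.7281895697 − 8.4582189533)/(8 − 1) = 8.7667568006
Gap between inputs: 2.700e-01; correction applied: +0.0385672309.

8.766757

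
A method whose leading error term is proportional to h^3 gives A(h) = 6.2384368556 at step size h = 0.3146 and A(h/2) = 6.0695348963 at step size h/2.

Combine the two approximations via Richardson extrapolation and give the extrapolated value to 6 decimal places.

6.045406

With r = 3 the leading error scales as h^3, so the weight is 2^3 = 8.
Numerator 8×A(h/2) − A(h) = 8×6.0695348963 − 6.2384368556 = 42.3178423148
Divide by 2^3 − 1 = 7.
R = 42.3178423148/7 = 6.0454060450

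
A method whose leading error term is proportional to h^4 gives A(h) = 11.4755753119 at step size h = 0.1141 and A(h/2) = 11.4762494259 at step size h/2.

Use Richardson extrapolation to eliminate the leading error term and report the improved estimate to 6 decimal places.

Order 4 gives 2^r = 16 and 2^r − 1 = 15.
Numerator 16·A(h/2) − A(h) = 16·11.4762494259 − 11.4755753119 = 172.1444155025
R = 172.1444155025/15 = 11.4762943668
Correction |R − A(h/2)| = 4.494e-05; gap |A(h/2) − A(h)| = 6.741e-04.

11.476294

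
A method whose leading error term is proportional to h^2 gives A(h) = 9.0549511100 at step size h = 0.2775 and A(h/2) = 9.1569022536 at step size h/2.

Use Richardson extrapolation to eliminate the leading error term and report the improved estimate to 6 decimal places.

9.190886

Order 2 gives 2^r = 4 and 2^r − 1 = 3.
4·9.1569022536 = 36.6276090144; 36.6276090144 − 9.0549511100 = 27.5726579044
Divide by 2^2 − 1 = 3.
So the Richardson estimate is 9.1908859681.
Correction |R − A(h/2)| = 3.398e-02; gap |A(h/2) − A(h)| = 1.020e-01.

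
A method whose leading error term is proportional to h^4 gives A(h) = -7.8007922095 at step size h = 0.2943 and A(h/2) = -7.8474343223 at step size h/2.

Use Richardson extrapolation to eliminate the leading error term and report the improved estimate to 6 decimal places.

-7.850544

With r = 4 the leading error scales as h^4, so the weight is 2^4 = 16.
Top: 16(-7.8474343223) − (-7.8007922095) = -117.7581569473
R = (-117.7581569473)/15 = -7.8505437965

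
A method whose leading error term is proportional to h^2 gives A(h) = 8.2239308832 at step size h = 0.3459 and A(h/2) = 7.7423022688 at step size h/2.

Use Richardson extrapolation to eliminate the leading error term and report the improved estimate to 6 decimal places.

With r = 2 the leading error scales as h^2, so the weight is 2^2 = 4.
Weighted: 30.9692090752 − 8.2239308832 = 22.7452781920
Extrapolated: 22.7452781920 / 3 = 7.5817593973

7.581759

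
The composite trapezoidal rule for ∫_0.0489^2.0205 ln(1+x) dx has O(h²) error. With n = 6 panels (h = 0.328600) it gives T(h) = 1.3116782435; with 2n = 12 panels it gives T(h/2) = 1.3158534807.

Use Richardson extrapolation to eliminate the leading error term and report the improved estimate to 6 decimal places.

1.317245

Order 2 gives 2^r = 4 and 2^r − 1 = 3.
Weighted: 5.2634139228 − 1.3116782435 = 3.9517356793
Divide by 2^2 − 1 = 3.
(4×1.3158534807 − 1.3116782435)/(4 − 1) = 1.3172452264
Shift from A(h/2): +0.0013917457.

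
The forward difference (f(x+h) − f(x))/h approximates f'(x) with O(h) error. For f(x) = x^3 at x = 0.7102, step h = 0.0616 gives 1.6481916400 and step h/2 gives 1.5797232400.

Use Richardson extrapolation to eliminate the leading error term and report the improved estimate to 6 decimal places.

Method order is 1; weight 2^1 = 2.
Numerator 2×A(h/2) − A(h) = 2×1.5797232400 − 1.6481916400 = 1.5112548400
(2×1.5797232400 − 1.6481916400)/(2 − 1) = 1.5112548400

1.511255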